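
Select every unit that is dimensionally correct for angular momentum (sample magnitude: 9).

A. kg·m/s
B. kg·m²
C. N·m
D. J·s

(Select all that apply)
D

angular momentum has SI base units: kg * m^2 / s

Checking each option against kg * m^2 / s:
  A. kg·m/s: ✗ does not match
  B. kg·m²: ✗ does not match
  C. N·m: ✗ does not match
  D. J·s: ✓ matches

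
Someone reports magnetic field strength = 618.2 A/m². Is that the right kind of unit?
No

magnetic field strength has SI base units: A / m
A/m² does NOT reduce to A / m; a valid unit for magnetic field strength would be e.g. A/m.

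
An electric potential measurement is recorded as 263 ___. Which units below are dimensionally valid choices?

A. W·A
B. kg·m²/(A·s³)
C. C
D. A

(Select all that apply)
B

electric potential has SI base units: kg * m^2 / (A * s^3)

Checking each option against kg * m^2 / (A * s^3):
  A. W·A: ✗ does not match
  B. kg·m²/(A·s³): ✓ matches
  C. C: ✗ does not match
  D. A: ✗ does not match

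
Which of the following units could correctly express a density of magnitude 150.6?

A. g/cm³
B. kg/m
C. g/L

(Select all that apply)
A, C

density has SI base units: kg / m^3

Checking each option against kg / m^3:
  A. g/cm³: ✓ matches
  B. kg/m: ✗ does not match
  C. g/L: ✓ matches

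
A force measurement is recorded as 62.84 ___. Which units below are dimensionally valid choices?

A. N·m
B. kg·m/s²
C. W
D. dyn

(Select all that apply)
B, D

force has SI base units: kg * m / s^2

Checking each option against kg * m / s^2:
  A. N·m: ✗ does not match
  B. kg·m/s²: ✓ matches
  C. W: ✗ does not match
  D. dyn: ✓ matches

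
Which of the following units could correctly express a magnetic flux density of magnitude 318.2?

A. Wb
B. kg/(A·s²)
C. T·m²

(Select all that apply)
B

magnetic flux density has SI base units: kg / (A * s^2)

Checking each option against kg / (A * s^2):
  A. Wb: ✗ does not match
  B. kg/(A·s²): ✓ matches
  C. T·m²: ✗ does not match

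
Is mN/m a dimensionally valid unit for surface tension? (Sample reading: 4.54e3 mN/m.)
Yes

surface tension has SI base units: kg / s^2
mN/m reduces to the same SI base units, so it is a valid unit for surface tension.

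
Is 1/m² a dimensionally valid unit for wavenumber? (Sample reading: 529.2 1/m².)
No

wavenumber has SI base units: 1 / m
1/m² does NOT reduce to 1 / m; a valid unit for wavenumber would be e.g. 1/m.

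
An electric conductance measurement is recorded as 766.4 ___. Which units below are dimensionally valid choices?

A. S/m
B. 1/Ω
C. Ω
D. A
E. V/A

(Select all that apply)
B

electric conductance has SI base units: A^2 * s^3 / (kg * m^2)

Checking each option against A^2 * s^3 / (kg * m^2):
  A. S/m: ✗ does not match
  B. 1/Ω: ✓ matches
  C. Ω: ✗ does not match
  D. A: ✗ does not match
  E. V/A: ✗ does not match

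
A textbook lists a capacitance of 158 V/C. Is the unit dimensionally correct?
No

capacitance has SI base units: A^2 * s^4 / (kg * m^2)
V/C does NOT reduce to A^2 * s^4 / (kg * m^2); a valid unit for capacitance would be e.g. F.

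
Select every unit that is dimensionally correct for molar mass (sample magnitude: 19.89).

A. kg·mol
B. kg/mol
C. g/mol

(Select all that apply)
B, C

molar mass has SI base units: kg / mol

Checking each option against kg / mol:
  A. kg·mol: ✗ does not match
  B. kg/mol: ✓ matches
  C. g/mol: ✓ matches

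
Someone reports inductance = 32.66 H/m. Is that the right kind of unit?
No

inductance has SI base units: kg * m^2 / (A^2 * s^2)
H/m does NOT reduce to kg * m^2 / (A^2 * s^2); a valid unit for inductance would be e.g. H.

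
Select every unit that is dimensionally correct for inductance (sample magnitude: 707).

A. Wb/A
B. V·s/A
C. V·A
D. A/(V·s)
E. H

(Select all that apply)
A, B, E

inductance has SI base units: kg * m^2 / (A^2 * s^2)

Checking each option against kg * m^2 / (A^2 * s^2):
  A. Wb/A: ✓ matches
  B. V·s/A: ✓ matches
  C. V·A: ✗ does not match
  D. A/(V·s): ✗ does not match
  E. H: ✓ matches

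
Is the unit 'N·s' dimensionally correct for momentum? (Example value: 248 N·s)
Yes

momentum has SI base units: kg * m / s
N·s reduces to the same SI base units, so it is a valid unit for momentum.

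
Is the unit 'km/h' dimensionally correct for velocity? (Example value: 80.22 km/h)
Yes

velocity has SI base units: m / s
km/h reduces to the same SI base units, so it is a valid unit for velocity.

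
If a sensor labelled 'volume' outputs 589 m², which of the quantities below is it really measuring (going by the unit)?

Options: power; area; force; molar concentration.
area

volume should have units dimensionally equivalent to m^3 (e.g. m³).
The given unit 'm²' reduces to m^2. Of the listed options, that is the dimensionality of area.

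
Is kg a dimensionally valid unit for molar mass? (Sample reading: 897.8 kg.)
No

molar mass has SI base units: kg / mol
kg does NOT reduce to kg / mol; a valid unit for molar mass would be e.g. kg/mol.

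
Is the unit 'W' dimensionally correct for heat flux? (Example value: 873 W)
No

heat flux has SI base units: kg / s^3
W does NOT reduce to kg / s^3; a valid unit for heat flux would be e.g. W/m².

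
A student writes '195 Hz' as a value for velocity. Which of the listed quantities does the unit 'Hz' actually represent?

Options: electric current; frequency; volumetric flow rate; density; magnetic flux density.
frequency

velocity should have units dimensionally equivalent to m / s (e.g. m/s).
The given unit 'Hz' reduces to 1 / s. Of the listed options, that is the dimensionality of frequency.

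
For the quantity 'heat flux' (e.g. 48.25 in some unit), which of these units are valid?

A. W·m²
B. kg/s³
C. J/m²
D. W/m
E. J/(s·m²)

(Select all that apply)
B, E

heat flux has SI base units: kg / s^3

Checking each option against kg / s^3:
  A. W·m²: ✗ does not match
  B. kg/s³: ✓ matches
  C. J/m²: ✗ does not match
  D. W/m: ✗ does not match
  E. J/(s·m²): ✓ matches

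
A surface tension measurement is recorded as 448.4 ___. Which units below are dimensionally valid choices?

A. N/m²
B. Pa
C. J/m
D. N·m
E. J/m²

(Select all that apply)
E

surface tension has SI base units: kg / s^2

Checking each option against kg / s^2:
  A. N/m²: ✗ does not match
  B. Pa: ✗ does not match
  C. J/m: ✗ does not match
  D. N·m: ✗ does not match
  E. J/m²: ✓ matches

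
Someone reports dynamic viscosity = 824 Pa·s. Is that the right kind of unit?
Yes

dynamic viscosity has SI base units: kg / (m * s)
Pa·s reduces to the same SI base units, so it is a valid unit for dynamic viscosity.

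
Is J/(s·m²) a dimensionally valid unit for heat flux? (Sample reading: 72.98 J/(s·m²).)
Yes

heat flux has SI base units: kg / s^3
J/(s·m²) reduces to the same SI base units, so it is a valid unit for heat flux.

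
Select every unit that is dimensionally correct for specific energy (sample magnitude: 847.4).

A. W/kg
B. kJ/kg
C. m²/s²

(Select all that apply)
B, C

specific energy has SI base units: m^2 / s^2

Checking each option against m^2 / s^2:
  A. W/kg: ✗ does not match
  B. kJ/kg: ✓ matches
  C. m²/s²: ✓ matches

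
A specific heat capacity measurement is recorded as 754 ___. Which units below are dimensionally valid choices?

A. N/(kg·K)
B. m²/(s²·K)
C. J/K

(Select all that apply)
B

specific heat capacity has SI base units: m^2 / (s^2 * K)

Checking each option against m^2 / (s^2 * K):
  A. N/(kg·K): ✗ does not match
  B. m²/(s²·K): ✓ matches
  C. J/K: ✗ does not match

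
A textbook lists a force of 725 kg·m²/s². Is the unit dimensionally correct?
No

force has SI base units: kg * m / s^2
kg·m²/s² does NOT reduce to kg * m / s^2; a valid unit for force would be e.g. N.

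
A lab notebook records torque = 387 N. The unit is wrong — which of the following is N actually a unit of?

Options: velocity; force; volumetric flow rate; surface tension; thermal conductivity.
force

torque should have units dimensionally equivalent to kg * m^2 / s^2 (e.g. N·m).
The given unit 'N' reduces to kg * m / s^2. Of the listed options, that is the dimensionality of force.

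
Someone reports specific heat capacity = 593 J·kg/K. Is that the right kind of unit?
No

specific heat capacity has SI base units: m^2 / (s^2 * K)
J·kg/K does NOT reduce to m^2 / (s^2 * K); a valid unit for specific heat capacity would be e.g. J/(kg·K).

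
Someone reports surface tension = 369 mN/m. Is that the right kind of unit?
Yes

surface tension has SI base units: kg / s^2
mN/m reduces to the same SI base units, so it is a valid unit for surface tension.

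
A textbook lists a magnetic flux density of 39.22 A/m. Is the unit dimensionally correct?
No

magnetic flux density has SI base units: kg / (A * s^2)
A/m does NOT reduce to kg / (A * s^2); a valid unit for magnetic flux density would be e.g. T.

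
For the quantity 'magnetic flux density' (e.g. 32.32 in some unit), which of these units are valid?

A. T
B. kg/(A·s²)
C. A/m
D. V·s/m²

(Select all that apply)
A, B, D

magnetic flux density has SI base units: kg / (A * s^2)

Checking each option against kg / (A * s^2):
  A. T: ✓ matches
  B. kg/(A·s²): ✓ matches
  C. A/m: ✗ does not match
  D. V·s/m²: ✓ matches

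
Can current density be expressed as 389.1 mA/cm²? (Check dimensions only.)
Yes

current density has SI base units: A / m^2
mA/cm² reduces to the same SI base units, so it is a valid unit for current density.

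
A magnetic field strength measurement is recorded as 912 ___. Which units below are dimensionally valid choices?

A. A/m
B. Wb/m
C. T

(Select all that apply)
A

magnetic field strength has SI base units: A / m

Checking each option against A / m:
  A. A/m: ✓ matches
  B. Wb/m: ✗ does not match
  C. T: ✗ does not match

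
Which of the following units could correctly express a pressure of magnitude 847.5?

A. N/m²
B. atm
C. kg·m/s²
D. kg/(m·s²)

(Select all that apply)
A, B, D

pressure has SI base units: kg / (m * s^2)

Checking each option against kg / (m * s^2):
  A. N/m²: ✓ matches
  B. atm: ✓ matches
  C. kg·m/s²: ✗ does not match
  D. kg/(m·s²): ✓ matches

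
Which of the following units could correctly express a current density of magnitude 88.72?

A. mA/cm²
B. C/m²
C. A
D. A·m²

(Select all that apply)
A

current density has SI base units: A / m^2

Checking each option against A / m^2:
  A. mA/cm²: ✓ matches
  B. C/m²: ✗ does not match
  C. A: ✗ does not match
  D. A·m²: ✗ does not match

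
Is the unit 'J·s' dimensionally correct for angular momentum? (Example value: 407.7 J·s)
Yes

angular momentum has SI base units: kg * m^2 / s
J·s reduces to the same SI base units, so it is a valid unit for angular momentum.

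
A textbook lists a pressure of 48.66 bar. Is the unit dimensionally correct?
Yes

pressure has SI base units: kg / (m * s^2)
bar reduces to the same SI base units, so it is a valid unit for pressure.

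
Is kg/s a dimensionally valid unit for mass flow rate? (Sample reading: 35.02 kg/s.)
Yes

mass flow rate has SI base units: kg / s
kg/s reduces to the same SI base units, so it is a valid unit for mass flow rate.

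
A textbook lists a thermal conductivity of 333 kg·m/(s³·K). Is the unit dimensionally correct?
Yes

thermal conductivity has SI base units: kg * m / (s^3 * K)
kg·m/(s³·K) reduces to the same SI base units, so it is a valid unit for thermal conductivity.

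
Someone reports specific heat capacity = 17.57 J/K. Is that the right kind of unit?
No

specific heat capacity has SI base units: m^2 / (s^2 * K)
J/K does NOT reduce to m^2 / (s^2 * K); a valid unit for specific heat capacity would be e.g. J/(kg·K).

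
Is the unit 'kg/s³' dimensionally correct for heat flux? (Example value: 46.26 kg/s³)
Yes

heat flux has SI base units: kg / s^3
kg/s³ reduces to the same SI base units, so it is a valid unit for heat flux.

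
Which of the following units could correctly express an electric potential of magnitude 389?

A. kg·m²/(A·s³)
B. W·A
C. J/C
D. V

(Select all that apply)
A, C, D

electric potential has SI base units: kg * m^2 / (A * s^3)

Checking each option against kg * m^2 / (A * s^3):
  A. kg·m²/(A·s³): ✓ matches
  B. W·A: ✗ does not match
  C. J/C: ✓ matches
  D. V: ✓ matches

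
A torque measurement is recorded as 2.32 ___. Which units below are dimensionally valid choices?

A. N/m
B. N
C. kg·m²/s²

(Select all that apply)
C

torque has SI base units: kg * m^2 / s^2

Checking each option against kg * m^2 / s^2:
  A. N/m: ✗ does not match
  B. N: ✗ does not match
  C. kg·m²/s²: ✓ matches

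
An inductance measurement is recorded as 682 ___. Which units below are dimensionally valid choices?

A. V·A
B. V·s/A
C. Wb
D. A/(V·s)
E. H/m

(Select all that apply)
B

inductance has SI base units: kg * m^2 / (A^2 * s^2)

Checking each option against kg * m^2 / (A^2 * s^2):
  A. V·A: ✗ does not match
  B. V·s/A: ✓ matches
  C. Wb: ✗ does not match
  D. A/(V·s): ✗ does not match
  E. H/m: ✗ does not match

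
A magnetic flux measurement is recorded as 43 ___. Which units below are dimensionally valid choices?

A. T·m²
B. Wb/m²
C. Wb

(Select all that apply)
A, C

magnetic flux has SI base units: kg * m^2 / (A * s^2)

Checking each option against kg * m^2 / (A * s^2):
  A. T·m²: ✓ matches
  B. Wb/m²: ✗ does not match
  C. Wb: ✓ matches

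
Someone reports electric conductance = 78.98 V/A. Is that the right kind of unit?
No

electric conductance has SI base units: A^2 * s^3 / (kg * m^2)
V/A does NOT reduce to A^2 * s^3 / (kg * m^2); a valid unit for electric conductance would be e.g. S.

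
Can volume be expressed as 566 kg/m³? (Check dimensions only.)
No

volume has SI base units: m^3
kg/m³ does NOT reduce to m^3; a valid unit for volume would be e.g. m³.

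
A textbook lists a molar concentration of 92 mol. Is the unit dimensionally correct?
No

molar concentration has SI base units: mol / m^3
mol does NOT reduce to mol / m^3; a valid unit for molar concentration would be e.g. mol/m³.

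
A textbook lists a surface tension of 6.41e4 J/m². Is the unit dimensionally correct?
Yes

surface tension has SI base units: kg / s^2
J/m² reduces to the same SI base units, so it is a valid unit for surface tension.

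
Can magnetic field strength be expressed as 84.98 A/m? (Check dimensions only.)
Yes

magnetic field strength has SI base units: A / m
A/m reduces to the same SI base units, so it is a valid unit for magnetic field strength.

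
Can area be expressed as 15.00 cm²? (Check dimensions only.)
Yes

area has SI base units: m^2
cm² reduces to the same SI base units, so it is a valid unit for area.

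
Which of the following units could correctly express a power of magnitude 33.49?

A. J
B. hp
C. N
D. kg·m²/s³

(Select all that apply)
B, D

power has SI base units: kg * m^2 / s^3

Checking each option against kg * m^2 / s^3:
  A. J: ✗ does not match
  B. hp: ✓ matches
  C. N: ✗ does not match
  D. kg·m²/s³: ✓ matches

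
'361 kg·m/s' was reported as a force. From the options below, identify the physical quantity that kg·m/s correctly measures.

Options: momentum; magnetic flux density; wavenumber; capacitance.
momentum

force should have units dimensionally equivalent to kg * m / s^2 (e.g. N).
The given unit 'kg·m/s' reduces to kg * m / s. Of the listed options, that is the dimensionality of momentum.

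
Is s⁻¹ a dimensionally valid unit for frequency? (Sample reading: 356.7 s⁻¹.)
Yes

frequency has SI base units: 1 / s
s⁻¹ reduces to the same SI base units, so it is a valid unit for frequency.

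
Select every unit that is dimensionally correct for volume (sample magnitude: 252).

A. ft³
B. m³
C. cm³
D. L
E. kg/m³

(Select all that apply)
A, B, C, D

volume has SI base units: m^3

Checking each option against m^3:
  A. ft³: ✓ matches
  B. m³: ✓ matches
  C. cm³: ✓ matches
  D. L: ✓ matches
  E. kg/m³: ✗ does not match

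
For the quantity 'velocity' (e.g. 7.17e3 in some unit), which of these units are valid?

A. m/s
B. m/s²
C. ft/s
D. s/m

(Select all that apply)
A, C

velocity has SI base units: m / s

Checking each option against m / s:
  A. m/s: ✓ matches
  B. m/s²: ✗ does not match
  C. ft/s: ✓ matches
  D. s/m: ✗ does not match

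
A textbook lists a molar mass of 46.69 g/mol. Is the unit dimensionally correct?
Yes

molar mass has SI base units: kg / mol
g/mol reduces to the same SI base units, so it is a valid unit for molar mass.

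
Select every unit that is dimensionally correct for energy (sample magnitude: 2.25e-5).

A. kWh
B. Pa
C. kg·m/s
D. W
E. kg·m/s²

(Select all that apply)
A

energy has SI base units: kg * m^2 / s^2

Checking each option against kg * m^2 / s^2:
  A. kWh: ✓ matches
  B. Pa: ✗ does not match
  C. kg·m/s: ✗ does not match
  D. W: ✗ does not match
  E. kg·m/s²: ✗ does not match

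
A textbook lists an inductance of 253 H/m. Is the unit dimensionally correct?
No

inductance has SI base units: kg * m^2 / (A^2 * s^2)
H/m does NOT reduce to kg * m^2 / (A^2 * s^2); a valid unit for inductance would be e.g. H.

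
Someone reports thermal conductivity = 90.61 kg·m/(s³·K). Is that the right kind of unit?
Yes

thermal conductivity has SI base units: kg * m / (s^3 * K)
kg·m/(s³·K) reduces to the same SI base units, so it is a valid unit for thermal conductivity.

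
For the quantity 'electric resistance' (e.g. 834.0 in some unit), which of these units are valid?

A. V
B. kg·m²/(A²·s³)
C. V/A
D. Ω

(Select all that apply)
B, C, D

electric resistance has SI base units: kg * m^2 / (A^2 * s^3)

Checking each option against kg * m^2 / (A^2 * s^3):
  A. V: ✗ does not match
  B. kg·m²/(A²·s³): ✓ matches
  C. V/A: ✓ matches
  D. Ω: ✓ matches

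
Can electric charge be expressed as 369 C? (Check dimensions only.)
Yes

electric charge has SI base units: A * s
C reduces to the same SI base units, so it is a valid unit for electric charge.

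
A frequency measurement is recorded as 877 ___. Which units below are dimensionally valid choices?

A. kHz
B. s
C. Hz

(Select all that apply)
A, C

frequency has SI base units: 1 / s

Checking each option against 1 / s:
  A. kHz: ✓ matches
  B. s: ✗ does not match
  C. Hz: ✓ matches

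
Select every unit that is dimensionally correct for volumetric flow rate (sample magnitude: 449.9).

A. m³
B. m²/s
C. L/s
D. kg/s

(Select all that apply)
C

volumetric flow rate has SI base units: m^3 / s

Checking each option against m^3 / s:
  A. m³: ✗ does not match
  B. m²/s: ✗ does not match
  C. L/s: ✓ matches
  D. kg/s: ✗ does not match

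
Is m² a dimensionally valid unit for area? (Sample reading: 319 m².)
Yes

area has SI base units: m^2
m² reduces to the same SI base units, so it is a valid unit for area.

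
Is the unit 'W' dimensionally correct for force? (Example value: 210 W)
No

force has SI base units: kg * m / s^2
W does NOT reduce to kg * m / s^2; a valid unit for force would be e.g. N.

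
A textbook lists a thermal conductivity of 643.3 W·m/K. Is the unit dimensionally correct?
No

thermal conductivity has SI base units: kg * m / (s^3 * K)
W·m/K does NOT reduce to kg * m / (s^3 * K); a valid unit for thermal conductivity would be e.g. W/(m·K).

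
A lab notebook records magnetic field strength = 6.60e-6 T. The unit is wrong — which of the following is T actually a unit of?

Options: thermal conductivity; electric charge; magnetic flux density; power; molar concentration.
magnetic flux density

magnetic field strength should have units dimensionally equivalent to A / m (e.g. A/m).
The given unit 'T' reduces to kg / (A * s^2). Of the listed options, that is the dimensionality of magnetic flux density.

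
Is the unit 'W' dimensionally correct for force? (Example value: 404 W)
No

force has SI base units: kg * m / s^2
W does NOT reduce to kg * m / s^2; a valid unit for force would be e.g. N.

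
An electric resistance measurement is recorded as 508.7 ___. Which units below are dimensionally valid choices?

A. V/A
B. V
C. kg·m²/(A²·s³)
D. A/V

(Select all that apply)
A, C

electric resistance has SI base units: kg * m^2 / (A^2 * s^3)

Checking each option against kg * m^2 / (A^2 * s^3):
  A. V/A: ✓ matches
  B. V: ✗ does not match
  C. kg·m²/(A²·s³): ✓ matches
  D. A/V: ✗ does not match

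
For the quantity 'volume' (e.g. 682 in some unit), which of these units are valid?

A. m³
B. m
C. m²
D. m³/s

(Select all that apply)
A

volume has SI base units: m^3

Checking each option against m^3:
  A. m³: ✓ matches
  B. m: ✗ does not match
  C. m²: ✗ does not match
  D. m³/s: ✗ does not match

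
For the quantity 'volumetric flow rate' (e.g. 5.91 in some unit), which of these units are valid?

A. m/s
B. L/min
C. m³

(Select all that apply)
B

volumetric flow rate has SI base units: m^3 / s

Checking each option against m^3 / s:
  A. m/s: ✗ does not match
  B. L/min: ✓ matches
  C. m³: ✗ does not match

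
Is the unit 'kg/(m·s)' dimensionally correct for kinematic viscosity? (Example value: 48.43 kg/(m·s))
No

kinematic viscosity has SI base units: m^2 / s
kg/(m·s) does NOT reduce to m^2 / s; a valid unit for kinematic viscosity would be e.g. m²/s.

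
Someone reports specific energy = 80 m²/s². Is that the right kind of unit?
Yes

specific energy has SI base units: m^2 / s^2
m²/s² reduces to the same SI base units, so it is a valid unit for specific energy.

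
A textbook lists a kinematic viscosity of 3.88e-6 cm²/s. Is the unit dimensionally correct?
Yes

kinematic viscosity has SI base units: m^2 / s
cm²/s reduces to the same SI base units, so it is a valid unit for kinematic viscosity.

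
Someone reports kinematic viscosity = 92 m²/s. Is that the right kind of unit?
Yes

kinematic viscosity has SI base units: m^2 / s
m²/s reduces to the same SI base units, so it is a valid unit for kinematic viscosity.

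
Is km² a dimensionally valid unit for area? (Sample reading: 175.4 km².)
Yes

area has SI base units: m^2
km² reduces to the same SI base units, so it is a valid unit for area.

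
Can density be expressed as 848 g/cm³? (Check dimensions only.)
Yes

density has SI base units: kg / m^3
g/cm³ reduces to the same SI base units, so it is a valid unit for density.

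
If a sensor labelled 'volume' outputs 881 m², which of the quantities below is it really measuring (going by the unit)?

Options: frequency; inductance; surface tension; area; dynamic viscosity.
area

volume should have units dimensionally equivalent to m^3 (e.g. m³).
The given unit 'm²' reduces to m^2. Of the listed options, that is the dimensionality of area.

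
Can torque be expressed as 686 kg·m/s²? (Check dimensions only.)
No

torque has SI base units: kg * m^2 / s^2
kg·m/s² does NOT reduce to kg * m^2 / s^2; a valid unit for torque would be e.g. N·m.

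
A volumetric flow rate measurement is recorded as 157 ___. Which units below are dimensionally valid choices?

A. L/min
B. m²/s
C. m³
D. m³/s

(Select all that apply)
A, D

volumetric flow rate has SI base units: m^3 / s

Checking each option against m^3 / s:
  A. L/min: ✓ matches
  B. m²/s: ✗ does not match
  C. m³: ✗ does not match
  D. m³/s: ✓ matches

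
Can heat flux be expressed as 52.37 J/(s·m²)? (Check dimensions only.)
Yes

heat flux has SI base units: kg / s^3
J/(s·m²) reduces to the same SI base units, so it is a valid unit for heat flux.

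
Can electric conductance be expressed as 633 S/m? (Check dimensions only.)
No

electric conductance has SI base units: A^2 * s^3 / (kg * m^2)
S/m does NOT reduce to A^2 * s^3 / (kg * m^2); a valid unit for electric conductance would be e.g. S.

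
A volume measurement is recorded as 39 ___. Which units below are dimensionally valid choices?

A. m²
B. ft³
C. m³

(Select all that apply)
B, C

volume has SI base units: m^3

Checking each option against m^3:
  A. m²: ✗ does not match
  B. ft³: ✓ matches
  C. m³: ✓ matches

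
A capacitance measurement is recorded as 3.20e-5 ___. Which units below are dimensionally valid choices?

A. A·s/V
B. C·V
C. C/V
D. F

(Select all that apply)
A, C, D

capacitance has SI base units: A^2 * s^4 / (kg * m^2)

Checking each option against A^2 * s^4 / (kg * m^2):
  A. A·s/V: ✓ matches
  B. C·V: ✗ does not match
  C. C/V: ✓ matches
  D. F: ✓ matches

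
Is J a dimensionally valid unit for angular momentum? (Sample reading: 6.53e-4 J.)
No

angular momentum has SI base units: kg * m^2 / s
J does NOT reduce to kg * m^2 / s; a valid unit for angular momentum would be e.g. kg·m²/s.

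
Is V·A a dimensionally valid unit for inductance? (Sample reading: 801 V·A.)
No

inductance has SI base units: kg * m^2 / (A^2 * s^2)
V·A does NOT reduce to kg * m^2 / (A^2 * s^2); a valid unit for inductance would be e.g. H.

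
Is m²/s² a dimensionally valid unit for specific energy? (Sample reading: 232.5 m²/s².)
Yes

specific energy has SI base units: m^2 / s^2
m²/s² reduces to the same SI base units, so it is a valid unit for specific energy.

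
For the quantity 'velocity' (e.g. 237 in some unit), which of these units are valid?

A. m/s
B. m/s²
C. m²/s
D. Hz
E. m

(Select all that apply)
A

velocity has SI base units: m / s

Checking each option against m / s:
  A. m/s: ✓ matches
  B. m/s²: ✗ does not match
  C. m²/s: ✗ does not match
  D. Hz: ✗ does not match
  E. m: ✗ does not match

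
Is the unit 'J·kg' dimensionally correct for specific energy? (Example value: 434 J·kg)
No

specific energy has SI base units: m^2 / s^2
J·kg does NOT reduce to m^2 / s^2; a valid unit for specific energy would be e.g. J/kg.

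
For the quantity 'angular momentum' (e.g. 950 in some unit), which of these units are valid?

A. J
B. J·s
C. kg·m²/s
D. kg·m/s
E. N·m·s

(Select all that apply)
B, C, E

angular momentum has SI base units: kg * m^2 / s

Checking each option against kg * m^2 / s:
  A. J: ✗ does not match
  B. J·s: ✓ matches
  C. kg·m²/s: ✓ matches
  D. kg·m/s: ✗ does not match
  E. N·m·s: ✓ matches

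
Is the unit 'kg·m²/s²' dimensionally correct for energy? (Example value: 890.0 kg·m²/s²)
Yes

energy has SI base units: kg * m^2 / s^2
kg·m²/s² reduces to the same SI base units, so it is a valid unit for energy.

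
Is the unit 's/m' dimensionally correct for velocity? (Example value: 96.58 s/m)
No

velocity has SI base units: m / s
s/m does NOT reduce to m / s; a valid unit for velocity would be e.g. m/s.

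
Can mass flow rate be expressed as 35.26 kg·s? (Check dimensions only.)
No

mass flow rate has SI base units: kg / s
kg·s does NOT reduce to kg / s; a valid unit for mass flow rate would be e.g. kg/s.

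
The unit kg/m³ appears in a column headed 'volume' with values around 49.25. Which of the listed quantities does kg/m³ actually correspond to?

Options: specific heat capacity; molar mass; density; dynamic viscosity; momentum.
density

volume should have units dimensionally equivalent to m^3 (e.g. m³).
The given unit 'kg/m³' reduces to kg / m^3. Of the listed options, that is the dimensionality of density.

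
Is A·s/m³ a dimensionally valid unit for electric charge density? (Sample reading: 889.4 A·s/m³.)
Yes

electric charge density has SI base units: A * s / m^3
A·s/m³ reduces to the same SI base units, so it is a valid unit for electric charge density.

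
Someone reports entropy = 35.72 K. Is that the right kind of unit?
No

entropy has SI base units: kg * m^2 / (s^2 * K)
K does NOT reduce to kg * m^2 / (s^2 * K); a valid unit for entropy would be e.g. J/K.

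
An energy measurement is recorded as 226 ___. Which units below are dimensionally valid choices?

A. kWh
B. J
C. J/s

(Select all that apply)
A, B

energy has SI base units: kg * m^2 / s^2

Checking each option against kg * m^2 / s^2:
  A. kWh: ✓ matches
  B. J: ✓ matches
  C. J/s: ✗ does not match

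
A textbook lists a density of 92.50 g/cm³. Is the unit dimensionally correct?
Yes

density has SI base units: kg / m^3
g/cm³ reduces to the same SI base units, so it is a valid unit for density.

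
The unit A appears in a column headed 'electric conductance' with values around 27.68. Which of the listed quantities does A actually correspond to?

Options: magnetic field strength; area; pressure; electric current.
electric current

electric conductance should have units dimensionally equivalent to A^2 * s^3 / (kg * m^2) (e.g. S).
The given unit 'A' reduces to A. Of the listed options, that is the dimensionality of electric current.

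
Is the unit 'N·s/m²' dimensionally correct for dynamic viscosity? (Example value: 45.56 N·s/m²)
Yes

dynamic viscosity has SI base units: kg / (m * s)
N·s/m² reduces to the same SI base units, so it is a valid unit for dynamic viscosity.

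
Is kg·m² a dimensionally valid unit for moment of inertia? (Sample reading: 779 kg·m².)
Yes

moment of inertia has SI base units: kg * m^2
kg·m² reduces to the same SI base units, so it is a valid unit for moment of inertia.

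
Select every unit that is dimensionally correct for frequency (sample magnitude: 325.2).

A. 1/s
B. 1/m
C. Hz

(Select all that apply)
A, C

frequency has SI base units: 1 / s

Checking each option against 1 / s:
  A. 1/s: ✓ matches
  B. 1/m: ✗ does not match
  C. Hz: ✓ matches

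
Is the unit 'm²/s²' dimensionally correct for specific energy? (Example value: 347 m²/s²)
Yes

specific energy has SI base units: m^2 / s^2
m²/s² reduces to the same SI base units, so it is a valid unit for specific energy.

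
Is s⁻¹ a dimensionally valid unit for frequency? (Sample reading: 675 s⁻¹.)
Yes

frequency has SI base units: 1 / s
s⁻¹ reduces to the same SI base units, so it is a valid unit for frequency.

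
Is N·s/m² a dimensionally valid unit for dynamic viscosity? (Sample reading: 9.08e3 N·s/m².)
Yes

dynamic viscosity has SI base units: kg / (m * s)
N·s/m² reduces to the same SI base units, so it is a valid unit for dynamic viscosity.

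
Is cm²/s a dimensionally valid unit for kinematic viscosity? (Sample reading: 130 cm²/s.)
Yes

kinematic viscosity has SI base units: m^2 / s
cm²/s reduces to the same SI base units, so it is a valid unit for kinematic viscosity.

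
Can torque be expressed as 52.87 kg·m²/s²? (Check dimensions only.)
Yes

torque has SI base units: kg * m^2 / s^2
kg·m²/s² reduces to the same SI base units, so it is a valid unit for torque.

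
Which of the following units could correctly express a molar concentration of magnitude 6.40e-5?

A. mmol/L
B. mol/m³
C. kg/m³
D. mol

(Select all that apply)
A, B

molar concentration has SI base units: mol / m^3

Checking each option against mol / m^3:
  A. mmol/L: ✓ matches
  B. mol/m³: ✓ matches
  C. kg/m³: ✗ does not match
  D. mol: ✗ does not match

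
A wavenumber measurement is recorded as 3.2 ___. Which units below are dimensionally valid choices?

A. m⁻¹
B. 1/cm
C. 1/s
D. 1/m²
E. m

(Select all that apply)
A, B

wavenumber has SI base units: 1 / m

Checking each option against 1 / m:
  A. m⁻¹: ✓ matches
  B. 1/cm: ✓ matches
  C. 1/s: ✗ does not match
  D. 1/m²: ✗ does not match
  E. m: ✗ does not match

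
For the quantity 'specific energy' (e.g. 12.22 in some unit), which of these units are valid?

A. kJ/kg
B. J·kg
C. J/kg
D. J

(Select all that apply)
A, C

specific energy has SI base units: m^2 / s^2

Checking each option against m^2 / s^2:
  A. kJ/kg: ✓ matches
  B. J·kg: ✗ does not match
  C. J/kg: ✓ matches
  D. J: ✗ does not match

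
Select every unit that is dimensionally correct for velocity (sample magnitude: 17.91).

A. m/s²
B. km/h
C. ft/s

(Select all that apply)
B, C

velocity has SI base units: m / s

Checking each option against m / s:
  A. m/s²: ✗ does not match
  B. km/h: ✓ matches
  C. ft/s: ✓ matches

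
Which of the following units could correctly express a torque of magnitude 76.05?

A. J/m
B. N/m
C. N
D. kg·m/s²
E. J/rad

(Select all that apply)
E

torque has SI base units: kg * m^2 / s^2

Checking each option against kg * m^2 / s^2:
  A. J/m: ✗ does not match
  B. N/m: ✗ does not match
  C. N: ✗ does not match
  D. kg·m/s²: ✗ does not match
  E. J/rad: ✓ matches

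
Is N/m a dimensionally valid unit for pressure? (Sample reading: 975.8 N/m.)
No

pressure has SI base units: kg / (m * s^2)
N/m does NOT reduce to kg / (m * s^2); a valid unit for pressure would be e.g. Pa.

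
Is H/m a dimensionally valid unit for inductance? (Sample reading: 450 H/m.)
No

inductance has SI base units: kg * m^2 / (A^2 * s^2)
H/m does NOT reduce to kg * m^2 / (A^2 * s^2); a valid unit for inductance would be e.g. H.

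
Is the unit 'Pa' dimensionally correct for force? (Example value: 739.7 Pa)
No

force has SI base units: kg * m / s^2
Pa does NOT reduce to kg * m / s^2; a valid unit for force would be e.g. N.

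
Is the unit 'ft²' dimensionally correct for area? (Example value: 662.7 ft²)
Yes

area has SI base units: m^2
ft² reduces to the same SI base units, so it is a valid unit for area.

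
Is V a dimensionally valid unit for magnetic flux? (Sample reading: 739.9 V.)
No

magnetic flux has SI base units: kg * m^2 / (A * s^2)
V does NOT reduce to kg * m^2 / (A * s^2); a valid unit for magnetic flux would be e.g. Wb.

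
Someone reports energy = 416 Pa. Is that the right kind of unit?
No

energy has SI base units: kg * m^2 / s^2
Pa does NOT reduce to kg * m^2 / s^2; a valid unit for energy would be e.g. J.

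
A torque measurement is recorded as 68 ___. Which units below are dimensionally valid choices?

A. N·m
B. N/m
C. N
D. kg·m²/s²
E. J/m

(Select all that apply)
A, D

torque has SI base units: kg * m^2 / s^2

Checking each option against kg * m^2 / s^2:
  A. N·m: ✓ matches
  B. N/m: ✗ does not match
  C. N: ✗ does not match
  D. kg·m²/s²: ✓ matches
  E. J/m: ✗ does not match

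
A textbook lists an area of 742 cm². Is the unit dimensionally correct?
Yes

area has SI base units: m^2
cm² reduces to the same SI base units, so it is a valid unit for area.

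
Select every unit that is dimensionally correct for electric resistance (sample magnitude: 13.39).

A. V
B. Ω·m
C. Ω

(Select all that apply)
C

electric resistance has SI base units: kg * m^2 / (A^2 * s^3)

Checking each option against kg * m^2 / (A^2 * s^3):
  A. V: ✗ does not match
  B. Ω·m: ✗ does not match
  C. Ω: ✓ matches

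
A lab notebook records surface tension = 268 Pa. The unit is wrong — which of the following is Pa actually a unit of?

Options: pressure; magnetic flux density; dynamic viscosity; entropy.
pressure

surface tension should have units dimensionally equivalent to kg / s^2 (e.g. N/m).
The given unit 'Pa' reduces to kg / (m * s^2). Of the listed options, that is the dimensionality of pressure.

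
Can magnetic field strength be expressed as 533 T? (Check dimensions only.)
No

magnetic field strength has SI base units: A / m
T does NOT reduce to A / m; a valid unit for magnetic field strength would be e.g. A/m.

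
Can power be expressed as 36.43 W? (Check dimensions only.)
Yes

power has SI base units: kg * m^2 / s^3
W reduces to the same SI base units, so it is a valid unit for power.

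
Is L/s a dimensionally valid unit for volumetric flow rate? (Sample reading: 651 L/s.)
Yes

volumetric flow rate has SI base units: m^3 / s
L/s reduces to the same SI base units, so it is a valid unit for volumetric flow rate.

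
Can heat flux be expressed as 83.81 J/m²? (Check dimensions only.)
No

heat flux has SI base units: kg / s^3
J/m² does NOT reduce to kg / s^3; a valid unit for heat flux would be e.g. W/m².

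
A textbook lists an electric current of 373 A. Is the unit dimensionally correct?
Yes

electric current has SI base units: A
A reduces to the same SI base units, so it is a valid unit for electric current.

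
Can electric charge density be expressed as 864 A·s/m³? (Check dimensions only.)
Yes

electric charge density has SI base units: A * s / m^3
A·s/m³ reduces to the same SI base units, so it is a valid unit for electric charge density.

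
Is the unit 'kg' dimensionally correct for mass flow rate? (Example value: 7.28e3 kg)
No

mass flow rate has SI base units: kg / s
kg does NOT reduce to kg / s; a valid unit for mass flow rate would be e.g. kg/s.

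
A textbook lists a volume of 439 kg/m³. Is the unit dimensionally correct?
No

volume has SI base units: m^3
kg/m³ does NOT reduce to m^3; a valid unit for volume would be e.g. m³.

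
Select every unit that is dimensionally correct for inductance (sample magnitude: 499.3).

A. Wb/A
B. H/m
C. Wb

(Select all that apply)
A

inductance has SI base units: kg * m^2 / (A^2 * s^2)

Checking each option against kg * m^2 / (A^2 * s^2):
  A. Wb/A: ✓ matches
  B. H/m: ✗ does not match
  C. Wb: ✗ does not match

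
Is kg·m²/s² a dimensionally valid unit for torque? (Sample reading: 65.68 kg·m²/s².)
Yes

torque has SI base units: kg * m^2 / s^2
kg·m²/s² reduces to the same SI base units, so it is a valid unit for torque.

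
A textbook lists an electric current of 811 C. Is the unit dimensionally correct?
No

electric current has SI base units: A
C does NOT reduce to A; a valid unit for electric current would be e.g. A.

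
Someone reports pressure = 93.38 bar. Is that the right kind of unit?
Yes

pressure has SI base units: kg / (m * s^2)
bar reduces to the same SI base units, so it is a valid unit for pressure.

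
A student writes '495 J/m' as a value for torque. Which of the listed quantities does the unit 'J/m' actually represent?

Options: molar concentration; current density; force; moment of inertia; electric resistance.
force

torque should have units dimensionally equivalent to kg * m^2 / s^2 (e.g. N·m).
The given unit 'J/m' reduces to kg * m / s^2. Of the listed options, that is the dimensionality of force.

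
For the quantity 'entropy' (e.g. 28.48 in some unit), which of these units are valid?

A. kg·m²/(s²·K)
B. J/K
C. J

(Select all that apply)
A, B

entropy has SI base units: kg * m^2 / (s^2 * K)

Checking each option against kg * m^2 / (s^2 * K):
  A. kg·m²/(s²·K): ✓ matches
  B. J/K: ✓ matches
  C. J: ✗ does not match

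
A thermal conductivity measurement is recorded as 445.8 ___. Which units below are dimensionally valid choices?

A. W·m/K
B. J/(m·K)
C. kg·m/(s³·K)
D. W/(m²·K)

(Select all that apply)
C

thermal conductivity has SI base units: kg * m / (s^3 * K)

Checking each option against kg * m / (s^3 * K):
  A. W·m/K: ✗ does not match
  B. J/(m·K): ✗ does not match
  C. kg·m/(s³·K): ✓ matches
  D. W/(m²·K): ✗ does not match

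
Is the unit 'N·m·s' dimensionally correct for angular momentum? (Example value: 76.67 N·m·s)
Yes

angular momentum has SI base units: kg * m^2 / s
N·m·s reduces to the same SI base units, so it is a valid unit for angular momentum.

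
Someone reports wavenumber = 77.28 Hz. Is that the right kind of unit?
No

wavenumber has SI base units: 1 / m
Hz does NOT reduce to 1 / m; a valid unit for wavenumber would be e.g. 1/m.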